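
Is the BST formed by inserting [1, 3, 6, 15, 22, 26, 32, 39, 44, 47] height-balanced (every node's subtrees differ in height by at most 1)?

Tree (level-order array): [1, None, 3, None, 6, None, 15, None, 22, None, 26, None, 32, None, 39, None, 44, None, 47]
Definition: a tree is height-balanced if, at every node, |h(left) - h(right)| <= 1 (empty subtree has height -1).
Bottom-up per-node check:
  node 47: h_left=-1, h_right=-1, diff=0 [OK], height=0
  node 44: h_left=-1, h_right=0, diff=1 [OK], height=1
  node 39: h_left=-1, h_right=1, diff=2 [FAIL (|-1-1|=2 > 1)], height=2
  node 32: h_left=-1, h_right=2, diff=3 [FAIL (|-1-2|=3 > 1)], height=3
  node 26: h_left=-1, h_right=3, diff=4 [FAIL (|-1-3|=4 > 1)], height=4
  node 22: h_left=-1, h_right=4, diff=5 [FAIL (|-1-4|=5 > 1)], height=5
  node 15: h_left=-1, h_right=5, diff=6 [FAIL (|-1-5|=6 > 1)], height=6
  node 6: h_left=-1, h_right=6, diff=7 [FAIL (|-1-6|=7 > 1)], height=7
  node 3: h_left=-1, h_right=7, diff=8 [FAIL (|-1-7|=8 > 1)], height=8
  node 1: h_left=-1, h_right=8, diff=9 [FAIL (|-1-8|=9 > 1)], height=9
Node 39 violates the condition: |-1 - 1| = 2 > 1.
Result: Not balanced


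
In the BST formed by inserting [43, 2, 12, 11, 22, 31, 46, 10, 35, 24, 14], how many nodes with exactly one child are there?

Tree built from: [43, 2, 12, 11, 22, 31, 46, 10, 35, 24, 14]
Tree (level-order array): [43, 2, 46, None, 12, None, None, 11, 22, 10, None, 14, 31, None, None, None, None, 24, 35]
Rule: These are nodes with exactly 1 non-null child.
Per-node child counts:
  node 43: 2 child(ren)
  node 2: 1 child(ren)
  node 12: 2 child(ren)
  node 11: 1 child(ren)
  node 10: 0 child(ren)
  node 22: 2 child(ren)
  node 14: 0 child(ren)
  node 31: 2 child(ren)
  node 24: 0 child(ren)
  node 35: 0 child(ren)
  node 46: 0 child(ren)
Matching nodes: [2, 11]
Count of nodes with exactly one child: 2


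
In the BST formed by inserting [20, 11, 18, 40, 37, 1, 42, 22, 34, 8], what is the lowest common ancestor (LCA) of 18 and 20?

Tree insertion order: [20, 11, 18, 40, 37, 1, 42, 22, 34, 8]
Tree (level-order array): [20, 11, 40, 1, 18, 37, 42, None, 8, None, None, 22, None, None, None, None, None, None, 34]
In a BST, the LCA of p=18, q=20 is the first node v on the
root-to-leaf path with p <= v <= q (go left if both < v, right if both > v).
Walk from root:
  at 20: 18 <= 20 <= 20, this is the LCA
LCA = 20


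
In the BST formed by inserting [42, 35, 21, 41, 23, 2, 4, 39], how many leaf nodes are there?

Tree built from: [42, 35, 21, 41, 23, 2, 4, 39]
Tree (level-order array): [42, 35, None, 21, 41, 2, 23, 39, None, None, 4]
Rule: A leaf has 0 children.
Per-node child counts:
  node 42: 1 child(ren)
  node 35: 2 child(ren)
  node 21: 2 child(ren)
  node 2: 1 child(ren)
  node 4: 0 child(ren)
  node 23: 0 child(ren)
  node 41: 1 child(ren)
  node 39: 0 child(ren)
Matching nodes: [4, 23, 39]
Count of leaf nodes: 3


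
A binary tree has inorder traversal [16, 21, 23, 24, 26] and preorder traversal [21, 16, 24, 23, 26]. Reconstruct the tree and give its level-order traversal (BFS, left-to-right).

Inorder:  [16, 21, 23, 24, 26]
Preorder: [21, 16, 24, 23, 26]
Algorithm: preorder visits root first, so consume preorder in order;
for each root, split the current inorder slice at that value into
left-subtree inorder and right-subtree inorder, then recurse.
Recursive splits:
  root=21; inorder splits into left=[16], right=[23, 24, 26]
  root=16; inorder splits into left=[], right=[]
  root=24; inorder splits into left=[23], right=[26]
  root=23; inorder splits into left=[], right=[]
  root=26; inorder splits into left=[], right=[]
Reconstructed level-order: [21, 16, 24, 23, 26]


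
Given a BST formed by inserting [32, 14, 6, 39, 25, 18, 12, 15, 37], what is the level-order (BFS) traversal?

Tree insertion order: [32, 14, 6, 39, 25, 18, 12, 15, 37]
Tree (level-order array): [32, 14, 39, 6, 25, 37, None, None, 12, 18, None, None, None, None, None, 15]
BFS from the root, enqueuing left then right child of each popped node:
  queue [32] -> pop 32, enqueue [14, 39], visited so far: [32]
  queue [14, 39] -> pop 14, enqueue [6, 25], visited so far: [32, 14]
  queue [39, 6, 25] -> pop 39, enqueue [37], visited so far: [32, 14, 39]
  queue [6, 25, 37] -> pop 6, enqueue [12], visited so far: [32, 14, 39, 6]
  queue [25, 37, 12] -> pop 25, enqueue [18], visited so far: [32, 14, 39, 6, 25]
  queue [37, 12, 18] -> pop 37, enqueue [none], visited so far: [32, 14, 39, 6, 25, 37]
  queue [12, 18] -> pop 12, enqueue [none], visited so far: [32, 14, 39, 6, 25, 37, 12]
  queue [18] -> pop 18, enqueue [15], visited so far: [32, 14, 39, 6, 25, 37, 12, 18]
  queue [15] -> pop 15, enqueue [none], visited so far: [32, 14, 39, 6, 25, 37, 12, 18, 15]
Result: [32, 14, 39, 6, 25, 37, 12, 18, 15]


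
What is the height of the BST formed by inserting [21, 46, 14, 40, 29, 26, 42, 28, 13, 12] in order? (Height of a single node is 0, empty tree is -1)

Insertion order: [21, 46, 14, 40, 29, 26, 42, 28, 13, 12]
Tree (level-order array): [21, 14, 46, 13, None, 40, None, 12, None, 29, 42, None, None, 26, None, None, None, None, 28]
Compute height bottom-up (empty subtree = -1):
  height(12) = 1 + max(-1, -1) = 0
  height(13) = 1 + max(0, -1) = 1
  height(14) = 1 + max(1, -1) = 2
  height(28) = 1 + max(-1, -1) = 0
  height(26) = 1 + max(-1, 0) = 1
  height(29) = 1 + max(1, -1) = 2
  height(42) = 1 + max(-1, -1) = 0
  height(40) = 1 + max(2, 0) = 3
  height(46) = 1 + max(3, -1) = 4
  height(21) = 1 + max(2, 4) = 5
Height = 5


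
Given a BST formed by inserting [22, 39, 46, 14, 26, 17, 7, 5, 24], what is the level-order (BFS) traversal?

Tree insertion order: [22, 39, 46, 14, 26, 17, 7, 5, 24]
Tree (level-order array): [22, 14, 39, 7, 17, 26, 46, 5, None, None, None, 24]
BFS from the root, enqueuing left then right child of each popped node:
  queue [22] -> pop 22, enqueue [14, 39], visited so far: [22]
  queue [14, 39] -> pop 14, enqueue [7, 17], visited so far: [22, 14]
  queue [39, 7, 17] -> pop 39, enqueue [26, 46], visited so far: [22, 14, 39]
  queue [7, 17, 26, 46] -> pop 7, enqueue [5], visited so far: [22, 14, 39, 7]
  queue [17, 26, 46, 5] -> pop 17, enqueue [none], visited so far: [22, 14, 39, 7, 17]
  queue [26, 46, 5] -> pop 26, enqueue [24], visited so far: [22, 14, 39, 7, 17, 26]
  queue [46, 5, 24] -> pop 46, enqueue [none], visited so far: [22, 14, 39, 7, 17, 26, 46]
  queue [5, 24] -> pop 5, enqueue [none], visited so far: [22, 14, 39, 7, 17, 26, 46, 5]
  queue [24] -> pop 24, enqueue [none], visited so far: [22, 14, 39, 7, 17, 26, 46, 5, 24]
Result: [22, 14, 39, 7, 17, 26, 46, 5, 24]


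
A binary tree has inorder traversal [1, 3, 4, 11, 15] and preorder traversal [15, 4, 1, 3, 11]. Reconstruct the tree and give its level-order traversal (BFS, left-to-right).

Inorder:  [1, 3, 4, 11, 15]
Preorder: [15, 4, 1, 3, 11]
Algorithm: preorder visits root first, so consume preorder in order;
for each root, split the current inorder slice at that value into
left-subtree inorder and right-subtree inorder, then recurse.
Recursive splits:
  root=15; inorder splits into left=[1, 3, 4, 11], right=[]
  root=4; inorder splits into left=[1, 3], right=[11]
  root=1; inorder splits into left=[], right=[3]
  root=3; inorder splits into left=[], right=[]
  root=11; inorder splits into left=[], right=[]
Reconstructed level-order: [15, 4, 1, 11, 3]


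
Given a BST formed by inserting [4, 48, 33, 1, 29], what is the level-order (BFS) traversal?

Tree insertion order: [4, 48, 33, 1, 29]
Tree (level-order array): [4, 1, 48, None, None, 33, None, 29]
BFS from the root, enqueuing left then right child of each popped node:
  queue [4] -> pop 4, enqueue [1, 48], visited so far: [4]
  queue [1, 48] -> pop 1, enqueue [none], visited so far: [4, 1]
  queue [48] -> pop 48, enqueue [33], visited so far: [4, 1, 48]
  queue [33] -> pop 33, enqueue [29], visited so far: [4, 1, 48, 33]
  queue [29] -> pop 29, enqueue [none], visited so far: [4, 1, 48, 33, 29]
Result: [4, 1, 48, 33, 29]


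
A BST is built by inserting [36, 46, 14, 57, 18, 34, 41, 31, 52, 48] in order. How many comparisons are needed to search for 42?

Search path for 42: 36 -> 46 -> 41
Found: False
Comparisons: 3


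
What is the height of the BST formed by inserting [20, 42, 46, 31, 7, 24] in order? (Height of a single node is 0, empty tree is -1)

Insertion order: [20, 42, 46, 31, 7, 24]
Tree (level-order array): [20, 7, 42, None, None, 31, 46, 24]
Compute height bottom-up (empty subtree = -1):
  height(7) = 1 + max(-1, -1) = 0
  height(24) = 1 + max(-1, -1) = 0
  height(31) = 1 + max(0, -1) = 1
  height(46) = 1 + max(-1, -1) = 0
  height(42) = 1 + max(1, 0) = 2
  height(20) = 1 + max(0, 2) = 3
Height = 3


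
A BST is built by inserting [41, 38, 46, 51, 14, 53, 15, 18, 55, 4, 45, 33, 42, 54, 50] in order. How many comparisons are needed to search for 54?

Search path for 54: 41 -> 46 -> 51 -> 53 -> 55 -> 54
Found: True
Comparisons: 6


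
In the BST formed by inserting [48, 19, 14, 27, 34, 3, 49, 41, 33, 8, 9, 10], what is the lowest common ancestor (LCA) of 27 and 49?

Tree insertion order: [48, 19, 14, 27, 34, 3, 49, 41, 33, 8, 9, 10]
Tree (level-order array): [48, 19, 49, 14, 27, None, None, 3, None, None, 34, None, 8, 33, 41, None, 9, None, None, None, None, None, 10]
In a BST, the LCA of p=27, q=49 is the first node v on the
root-to-leaf path with p <= v <= q (go left if both < v, right if both > v).
Walk from root:
  at 48: 27 <= 48 <= 49, this is the LCA
LCA = 48


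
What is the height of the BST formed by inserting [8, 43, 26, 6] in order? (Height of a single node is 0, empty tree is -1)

Insertion order: [8, 43, 26, 6]
Tree (level-order array): [8, 6, 43, None, None, 26]
Compute height bottom-up (empty subtree = -1):
  height(6) = 1 + max(-1, -1) = 0
  height(26) = 1 + max(-1, -1) = 0
  height(43) = 1 + max(0, -1) = 1
  height(8) = 1 + max(0, 1) = 2
Height = 2


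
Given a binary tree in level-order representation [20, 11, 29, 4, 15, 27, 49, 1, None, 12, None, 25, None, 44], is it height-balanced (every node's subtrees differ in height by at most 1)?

Tree (level-order array): [20, 11, 29, 4, 15, 27, 49, 1, None, 12, None, 25, None, 44]
Definition: a tree is height-balanced if, at every node, |h(left) - h(right)| <= 1 (empty subtree has height -1).
Bottom-up per-node check:
  node 1: h_left=-1, h_right=-1, diff=0 [OK], height=0
  node 4: h_left=0, h_right=-1, diff=1 [OK], height=1
  node 12: h_left=-1, h_right=-1, diff=0 [OK], height=0
  node 15: h_left=0, h_right=-1, diff=1 [OK], height=1
  node 11: h_left=1, h_right=1, diff=0 [OK], height=2
  node 25: h_left=-1, h_right=-1, diff=0 [OK], height=0
  node 27: h_left=0, h_right=-1, diff=1 [OK], height=1
  node 44: h_left=-1, h_right=-1, diff=0 [OK], height=0
  node 49: h_left=0, h_right=-1, diff=1 [OK], height=1
  node 29: h_left=1, h_right=1, diff=0 [OK], height=2
  node 20: h_left=2, h_right=2, diff=0 [OK], height=3
All nodes satisfy the balance condition.
Result: Balanced


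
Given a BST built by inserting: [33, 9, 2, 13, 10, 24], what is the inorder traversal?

Tree insertion order: [33, 9, 2, 13, 10, 24]
Tree (level-order array): [33, 9, None, 2, 13, None, None, 10, 24]
Inorder traversal: [2, 9, 10, 13, 24, 33]


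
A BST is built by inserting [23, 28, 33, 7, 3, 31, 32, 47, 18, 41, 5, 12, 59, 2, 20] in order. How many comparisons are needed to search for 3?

Search path for 3: 23 -> 7 -> 3
Found: True
Comparisons: 3


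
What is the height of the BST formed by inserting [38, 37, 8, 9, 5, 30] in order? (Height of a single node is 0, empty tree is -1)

Insertion order: [38, 37, 8, 9, 5, 30]
Tree (level-order array): [38, 37, None, 8, None, 5, 9, None, None, None, 30]
Compute height bottom-up (empty subtree = -1):
  height(5) = 1 + max(-1, -1) = 0
  height(30) = 1 + max(-1, -1) = 0
  height(9) = 1 + max(-1, 0) = 1
  height(8) = 1 + max(0, 1) = 2
  height(37) = 1 + max(2, -1) = 3
  height(38) = 1 + max(3, -1) = 4
Height = 4


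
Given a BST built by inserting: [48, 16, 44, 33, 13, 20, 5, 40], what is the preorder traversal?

Tree insertion order: [48, 16, 44, 33, 13, 20, 5, 40]
Tree (level-order array): [48, 16, None, 13, 44, 5, None, 33, None, None, None, 20, 40]
Preorder traversal: [48, 16, 13, 5, 44, 33, 20, 40]


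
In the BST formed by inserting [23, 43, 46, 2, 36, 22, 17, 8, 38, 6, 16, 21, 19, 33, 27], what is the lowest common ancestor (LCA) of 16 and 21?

Tree insertion order: [23, 43, 46, 2, 36, 22, 17, 8, 38, 6, 16, 21, 19, 33, 27]
Tree (level-order array): [23, 2, 43, None, 22, 36, 46, 17, None, 33, 38, None, None, 8, 21, 27, None, None, None, 6, 16, 19]
In a BST, the LCA of p=16, q=21 is the first node v on the
root-to-leaf path with p <= v <= q (go left if both < v, right if both > v).
Walk from root:
  at 23: both 16 and 21 < 23, go left
  at 2: both 16 and 21 > 2, go right
  at 22: both 16 and 21 < 22, go left
  at 17: 16 <= 17 <= 21, this is the LCA
LCA = 17


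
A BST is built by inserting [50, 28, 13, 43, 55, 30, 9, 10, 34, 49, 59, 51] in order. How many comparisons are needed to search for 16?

Search path for 16: 50 -> 28 -> 13
Found: False
Comparisons: 3


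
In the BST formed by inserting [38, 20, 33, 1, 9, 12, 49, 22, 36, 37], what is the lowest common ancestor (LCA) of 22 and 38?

Tree insertion order: [38, 20, 33, 1, 9, 12, 49, 22, 36, 37]
Tree (level-order array): [38, 20, 49, 1, 33, None, None, None, 9, 22, 36, None, 12, None, None, None, 37]
In a BST, the LCA of p=22, q=38 is the first node v on the
root-to-leaf path with p <= v <= q (go left if both < v, right if both > v).
Walk from root:
  at 38: 22 <= 38 <= 38, this is the LCA
LCA = 38


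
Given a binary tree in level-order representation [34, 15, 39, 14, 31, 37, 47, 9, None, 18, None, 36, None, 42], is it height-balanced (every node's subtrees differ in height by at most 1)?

Tree (level-order array): [34, 15, 39, 14, 31, 37, 47, 9, None, 18, None, 36, None, 42]
Definition: a tree is height-balanced if, at every node, |h(left) - h(right)| <= 1 (empty subtree has height -1).
Bottom-up per-node check:
  node 9: h_left=-1, h_right=-1, diff=0 [OK], height=0
  node 14: h_left=0, h_right=-1, diff=1 [OK], height=1
  node 18: h_left=-1, h_right=-1, diff=0 [OK], height=0
  node 31: h_left=0, h_right=-1, diff=1 [OK], height=1
  node 15: h_left=1, h_right=1, diff=0 [OK], height=2
  node 36: h_left=-1, h_right=-1, diff=0 [OK], height=0
  node 37: h_left=0, h_right=-1, diff=1 [OK], height=1
  node 42: h_left=-1, h_right=-1, diff=0 [OK], height=0
  node 47: h_left=0, h_right=-1, diff=1 [OK], height=1
  node 39: h_left=1, h_right=1, diff=0 [OK], height=2
  node 34: h_left=2, h_right=2, diff=0 [OK], height=3
All nodes satisfy the balance condition.
Result: Balanced


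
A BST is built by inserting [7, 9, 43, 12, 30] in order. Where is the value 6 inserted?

Starting tree (level order): [7, None, 9, None, 43, 12, None, None, 30]
Insertion path: 7
Result: insert 6 as left child of 7
Final tree (level order): [7, 6, 9, None, None, None, 43, 12, None, None, 30]


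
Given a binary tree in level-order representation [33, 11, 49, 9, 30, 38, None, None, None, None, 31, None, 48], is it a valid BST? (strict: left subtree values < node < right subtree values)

Level-order array: [33, 11, 49, 9, 30, 38, None, None, None, None, 31, None, 48]
Validate using subtree bounds (lo, hi): at each node, require lo < value < hi,
then recurse left with hi=value and right with lo=value.
Preorder trace (stopping at first violation):
  at node 33 with bounds (-inf, +inf): OK
  at node 11 with bounds (-inf, 33): OK
  at node 9 with bounds (-inf, 11): OK
  at node 30 with bounds (11, 33): OK
  at node 31 with bounds (30, 33): OK
  at node 49 with bounds (33, +inf): OK
  at node 38 with bounds (33, 49): OK
  at node 48 with bounds (38, 49): OK
No violation found at any node.
Result: Valid BST


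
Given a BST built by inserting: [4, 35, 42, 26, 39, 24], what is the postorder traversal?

Tree insertion order: [4, 35, 42, 26, 39, 24]
Tree (level-order array): [4, None, 35, 26, 42, 24, None, 39]
Postorder traversal: [24, 26, 39, 42, 35, 4]


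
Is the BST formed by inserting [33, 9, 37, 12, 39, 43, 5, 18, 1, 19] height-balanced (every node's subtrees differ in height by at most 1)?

Tree (level-order array): [33, 9, 37, 5, 12, None, 39, 1, None, None, 18, None, 43, None, None, None, 19]
Definition: a tree is height-balanced if, at every node, |h(left) - h(right)| <= 1 (empty subtree has height -1).
Bottom-up per-node check:
  node 1: h_left=-1, h_right=-1, diff=0 [OK], height=0
  node 5: h_left=0, h_right=-1, diff=1 [OK], height=1
  node 19: h_left=-1, h_right=-1, diff=0 [OK], height=0
  node 18: h_left=-1, h_right=0, diff=1 [OK], height=1
  node 12: h_left=-1, h_right=1, diff=2 [FAIL (|-1-1|=2 > 1)], height=2
  node 9: h_left=1, h_right=2, diff=1 [OK], height=3
  node 43: h_left=-1, h_right=-1, diff=0 [OK], height=0
  node 39: h_left=-1, h_right=0, diff=1 [OK], height=1
  node 37: h_left=-1, h_right=1, diff=2 [FAIL (|-1-1|=2 > 1)], height=2
  node 33: h_left=3, h_right=2, diff=1 [OK], height=4
Node 12 violates the condition: |-1 - 1| = 2 > 1.
Result: Not balanced


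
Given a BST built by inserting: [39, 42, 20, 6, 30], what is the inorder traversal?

Tree insertion order: [39, 42, 20, 6, 30]
Tree (level-order array): [39, 20, 42, 6, 30]
Inorder traversal: [6, 20, 30, 39, 42]


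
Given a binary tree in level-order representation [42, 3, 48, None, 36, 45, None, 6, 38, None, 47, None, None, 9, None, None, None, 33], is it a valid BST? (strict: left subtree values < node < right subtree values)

Level-order array: [42, 3, 48, None, 36, 45, None, 6, 38, None, 47, None, None, 9, None, None, None, 33]
Validate using subtree bounds (lo, hi): at each node, require lo < value < hi,
then recurse left with hi=value and right with lo=value.
Preorder trace (stopping at first violation):
  at node 42 with bounds (-inf, +inf): OK
  at node 3 with bounds (-inf, 42): OK
  at node 36 with bounds (3, 42): OK
  at node 6 with bounds (3, 36): OK
  at node 38 with bounds (36, 42): OK
  at node 9 with bounds (36, 38): VIOLATION
Node 9 violates its bound: not (36 < 9 < 38).
Result: Not a valid BST


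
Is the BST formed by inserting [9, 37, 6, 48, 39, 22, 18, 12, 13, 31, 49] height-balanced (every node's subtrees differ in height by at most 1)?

Tree (level-order array): [9, 6, 37, None, None, 22, 48, 18, 31, 39, 49, 12, None, None, None, None, None, None, None, None, 13]
Definition: a tree is height-balanced if, at every node, |h(left) - h(right)| <= 1 (empty subtree has height -1).
Bottom-up per-node check:
  node 6: h_left=-1, h_right=-1, diff=0 [OK], height=0
  node 13: h_left=-1, h_right=-1, diff=0 [OK], height=0
  node 12: h_left=-1, h_right=0, diff=1 [OK], height=1
  node 18: h_left=1, h_right=-1, diff=2 [FAIL (|1--1|=2 > 1)], height=2
  node 31: h_left=-1, h_right=-1, diff=0 [OK], height=0
  node 22: h_left=2, h_right=0, diff=2 [FAIL (|2-0|=2 > 1)], height=3
  node 39: h_left=-1, h_right=-1, diff=0 [OK], height=0
  node 49: h_left=-1, h_right=-1, diff=0 [OK], height=0
  node 48: h_left=0, h_right=0, diff=0 [OK], height=1
  node 37: h_left=3, h_right=1, diff=2 [FAIL (|3-1|=2 > 1)], height=4
  node 9: h_left=0, h_right=4, diff=4 [FAIL (|0-4|=4 > 1)], height=5
Node 18 violates the condition: |1 - -1| = 2 > 1.
Result: Not balanced


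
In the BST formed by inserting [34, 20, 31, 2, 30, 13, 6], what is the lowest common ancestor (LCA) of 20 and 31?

Tree insertion order: [34, 20, 31, 2, 30, 13, 6]
Tree (level-order array): [34, 20, None, 2, 31, None, 13, 30, None, 6]
In a BST, the LCA of p=20, q=31 is the first node v on the
root-to-leaf path with p <= v <= q (go left if both < v, right if both > v).
Walk from root:
  at 34: both 20 and 31 < 34, go left
  at 20: 20 <= 20 <= 31, this is the LCA
LCA = 20


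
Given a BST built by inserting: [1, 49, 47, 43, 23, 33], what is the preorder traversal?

Tree insertion order: [1, 49, 47, 43, 23, 33]
Tree (level-order array): [1, None, 49, 47, None, 43, None, 23, None, None, 33]
Preorder traversal: [1, 49, 47, 43, 23, 33]


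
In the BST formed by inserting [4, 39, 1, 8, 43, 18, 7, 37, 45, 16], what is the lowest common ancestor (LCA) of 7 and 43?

Tree insertion order: [4, 39, 1, 8, 43, 18, 7, 37, 45, 16]
Tree (level-order array): [4, 1, 39, None, None, 8, 43, 7, 18, None, 45, None, None, 16, 37]
In a BST, the LCA of p=7, q=43 is the first node v on the
root-to-leaf path with p <= v <= q (go left if both < v, right if both > v).
Walk from root:
  at 4: both 7 and 43 > 4, go right
  at 39: 7 <= 39 <= 43, this is the LCA
LCA = 39


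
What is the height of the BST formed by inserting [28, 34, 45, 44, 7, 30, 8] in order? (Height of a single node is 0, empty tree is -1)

Insertion order: [28, 34, 45, 44, 7, 30, 8]
Tree (level-order array): [28, 7, 34, None, 8, 30, 45, None, None, None, None, 44]
Compute height bottom-up (empty subtree = -1):
  height(8) = 1 + max(-1, -1) = 0
  height(7) = 1 + max(-1, 0) = 1
  height(30) = 1 + max(-1, -1) = 0
  height(44) = 1 + max(-1, -1) = 0
  height(45) = 1 + max(0, -1) = 1
  height(34) = 1 + max(0, 1) = 2
  height(28) = 1 + max(1, 2) = 3
Height = 3


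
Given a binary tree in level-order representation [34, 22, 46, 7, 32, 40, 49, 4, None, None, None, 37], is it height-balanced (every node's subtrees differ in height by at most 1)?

Tree (level-order array): [34, 22, 46, 7, 32, 40, 49, 4, None, None, None, 37]
Definition: a tree is height-balanced if, at every node, |h(left) - h(right)| <= 1 (empty subtree has height -1).
Bottom-up per-node check:
  node 4: h_left=-1, h_right=-1, diff=0 [OK], height=0
  node 7: h_left=0, h_right=-1, diff=1 [OK], height=1
  node 32: h_left=-1, h_right=-1, diff=0 [OK], height=0
  node 22: h_left=1, h_right=0, diff=1 [OK], height=2
  node 37: h_left=-1, h_right=-1, diff=0 [OK], height=0
  node 40: h_left=0, h_right=-1, diff=1 [OK], height=1
  node 49: h_left=-1, h_right=-1, diff=0 [OK], height=0
  node 46: h_left=1, h_right=0, diff=1 [OK], height=2
  node 34: h_left=2, h_right=2, diff=0 [OK], height=3
All nodes satisfy the balance condition.
Result: Balanced


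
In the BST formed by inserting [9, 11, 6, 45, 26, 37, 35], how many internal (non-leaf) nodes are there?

Tree built from: [9, 11, 6, 45, 26, 37, 35]
Tree (level-order array): [9, 6, 11, None, None, None, 45, 26, None, None, 37, 35]
Rule: An internal node has at least one child.
Per-node child counts:
  node 9: 2 child(ren)
  node 6: 0 child(ren)
  node 11: 1 child(ren)
  node 45: 1 child(ren)
  node 26: 1 child(ren)
  node 37: 1 child(ren)
  node 35: 0 child(ren)
Matching nodes: [9, 11, 45, 26, 37]
Count of internal (non-leaf) nodes: 5


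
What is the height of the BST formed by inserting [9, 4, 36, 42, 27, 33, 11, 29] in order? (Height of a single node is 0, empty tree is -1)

Insertion order: [9, 4, 36, 42, 27, 33, 11, 29]
Tree (level-order array): [9, 4, 36, None, None, 27, 42, 11, 33, None, None, None, None, 29]
Compute height bottom-up (empty subtree = -1):
  height(4) = 1 + max(-1, -1) = 0
  height(11) = 1 + max(-1, -1) = 0
  height(29) = 1 + max(-1, -1) = 0
  height(33) = 1 + max(0, -1) = 1
  height(27) = 1 + max(0, 1) = 2
  height(42) = 1 + max(-1, -1) = 0
  height(36) = 1 + max(2, 0) = 3
  height(9) = 1 + max(0, 3) = 4
Height = 4


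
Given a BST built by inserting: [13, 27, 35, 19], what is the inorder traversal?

Tree insertion order: [13, 27, 35, 19]
Tree (level-order array): [13, None, 27, 19, 35]
Inorder traversal: [13, 19, 27, 35]


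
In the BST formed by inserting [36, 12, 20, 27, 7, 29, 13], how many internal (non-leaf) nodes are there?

Tree built from: [36, 12, 20, 27, 7, 29, 13]
Tree (level-order array): [36, 12, None, 7, 20, None, None, 13, 27, None, None, None, 29]
Rule: An internal node has at least one child.
Per-node child counts:
  node 36: 1 child(ren)
  node 12: 2 child(ren)
  node 7: 0 child(ren)
  node 20: 2 child(ren)
  node 13: 0 child(ren)
  node 27: 1 child(ren)
  node 29: 0 child(ren)
Matching nodes: [36, 12, 20, 27]
Count of internal (non-leaf) nodes: 4


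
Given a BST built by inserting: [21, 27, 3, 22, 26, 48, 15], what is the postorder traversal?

Tree insertion order: [21, 27, 3, 22, 26, 48, 15]
Tree (level-order array): [21, 3, 27, None, 15, 22, 48, None, None, None, 26]
Postorder traversal: [15, 3, 26, 22, 48, 27, 21]


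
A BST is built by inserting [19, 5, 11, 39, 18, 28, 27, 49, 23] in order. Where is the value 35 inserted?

Starting tree (level order): [19, 5, 39, None, 11, 28, 49, None, 18, 27, None, None, None, None, None, 23]
Insertion path: 19 -> 39 -> 28
Result: insert 35 as right child of 28
Final tree (level order): [19, 5, 39, None, 11, 28, 49, None, 18, 27, 35, None, None, None, None, 23]


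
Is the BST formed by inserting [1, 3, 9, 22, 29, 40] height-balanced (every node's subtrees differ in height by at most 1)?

Tree (level-order array): [1, None, 3, None, 9, None, 22, None, 29, None, 40]
Definition: a tree is height-balanced if, at every node, |h(left) - h(right)| <= 1 (empty subtree has height -1).
Bottom-up per-node check:
  node 40: h_left=-1, h_right=-1, diff=0 [OK], height=0
  node 29: h_left=-1, h_right=0, diff=1 [OK], height=1
  node 22: h_left=-1, h_right=1, diff=2 [FAIL (|-1-1|=2 > 1)], height=2
  node 9: h_left=-1, h_right=2, diff=3 [FAIL (|-1-2|=3 > 1)], height=3
  node 3: h_left=-1, h_right=3, diff=4 [FAIL (|-1-3|=4 > 1)], height=4
  node 1: h_left=-1, h_right=4, diff=5 [FAIL (|-1-4|=5 > 1)], height=5
Node 22 violates the condition: |-1 - 1| = 2 > 1.
Result: Not balanced


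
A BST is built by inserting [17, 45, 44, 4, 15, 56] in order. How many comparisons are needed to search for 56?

Search path for 56: 17 -> 45 -> 56
Found: True
Comparisons: 3


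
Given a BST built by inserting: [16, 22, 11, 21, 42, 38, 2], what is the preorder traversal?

Tree insertion order: [16, 22, 11, 21, 42, 38, 2]
Tree (level-order array): [16, 11, 22, 2, None, 21, 42, None, None, None, None, 38]
Preorder traversal: [16, 11, 2, 22, 21, 42, 38]


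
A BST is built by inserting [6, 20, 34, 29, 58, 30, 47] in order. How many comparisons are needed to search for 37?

Search path for 37: 6 -> 20 -> 34 -> 58 -> 47
Found: False
Comparisons: 5


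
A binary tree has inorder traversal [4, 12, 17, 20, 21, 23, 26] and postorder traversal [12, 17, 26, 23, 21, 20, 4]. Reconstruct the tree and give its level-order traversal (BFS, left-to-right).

Inorder:   [4, 12, 17, 20, 21, 23, 26]
Postorder: [12, 17, 26, 23, 21, 20, 4]
Algorithm: postorder visits root last, so walk postorder right-to-left;
each value is the root of the current inorder slice — split it at that
value, recurse on the right subtree first, then the left.
Recursive splits:
  root=4; inorder splits into left=[], right=[12, 17, 20, 21, 23, 26]
  root=20; inorder splits into left=[12, 17], right=[21, 23, 26]
  root=21; inorder splits into left=[], right=[23, 26]
  root=23; inorder splits into left=[], right=[26]
  root=26; inorder splits into left=[], right=[]
  root=17; inorder splits into left=[12], right=[]
  root=12; inorder splits into left=[], right=[]
Reconstructed level-order: [4, 20, 17, 21, 12, 23, 26]


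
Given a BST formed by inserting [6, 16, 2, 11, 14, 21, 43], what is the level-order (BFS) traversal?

Tree insertion order: [6, 16, 2, 11, 14, 21, 43]
Tree (level-order array): [6, 2, 16, None, None, 11, 21, None, 14, None, 43]
BFS from the root, enqueuing left then right child of each popped node:
  queue [6] -> pop 6, enqueue [2, 16], visited so far: [6]
  queue [2, 16] -> pop 2, enqueue [none], visited so far: [6, 2]
  queue [16] -> pop 16, enqueue [11, 21], visited so far: [6, 2, 16]
  queue [11, 21] -> pop 11, enqueue [14], visited so far: [6, 2, 16, 11]
  queue [21, 14] -> pop 21, enqueue [43], visited so far: [6, 2, 16, 11, 21]
  queue [14, 43] -> pop 14, enqueue [none], visited so far: [6, 2, 16, 11, 21, 14]
  queue [43] -> pop 43, enqueue [none], visited so far: [6, 2, 16, 11, 21, 14, 43]
Result: [6, 2, 16, 11, 21, 14, 43]


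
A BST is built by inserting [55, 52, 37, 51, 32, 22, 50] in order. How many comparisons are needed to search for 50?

Search path for 50: 55 -> 52 -> 37 -> 51 -> 50
Found: True
Comparisons: 5


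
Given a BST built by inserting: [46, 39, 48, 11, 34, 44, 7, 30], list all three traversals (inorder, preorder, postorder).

Tree insertion order: [46, 39, 48, 11, 34, 44, 7, 30]
Tree (level-order array): [46, 39, 48, 11, 44, None, None, 7, 34, None, None, None, None, 30]
Inorder (L, root, R): [7, 11, 30, 34, 39, 44, 46, 48]
Preorder (root, L, R): [46, 39, 11, 7, 34, 30, 44, 48]
Postorder (L, R, root): [7, 30, 34, 11, 44, 39, 48, 46]


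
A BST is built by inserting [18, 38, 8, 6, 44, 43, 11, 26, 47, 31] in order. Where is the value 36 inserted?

Starting tree (level order): [18, 8, 38, 6, 11, 26, 44, None, None, None, None, None, 31, 43, 47]
Insertion path: 18 -> 38 -> 26 -> 31
Result: insert 36 as right child of 31
Final tree (level order): [18, 8, 38, 6, 11, 26, 44, None, None, None, None, None, 31, 43, 47, None, 36]


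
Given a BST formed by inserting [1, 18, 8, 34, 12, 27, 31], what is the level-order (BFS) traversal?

Tree insertion order: [1, 18, 8, 34, 12, 27, 31]
Tree (level-order array): [1, None, 18, 8, 34, None, 12, 27, None, None, None, None, 31]
BFS from the root, enqueuing left then right child of each popped node:
  queue [1] -> pop 1, enqueue [18], visited so far: [1]
  queue [18] -> pop 18, enqueue [8, 34], visited so far: [1, 18]
  queue [8, 34] -> pop 8, enqueue [12], visited so far: [1, 18, 8]
  queue [34, 12] -> pop 34, enqueue [27], visited so far: [1, 18, 8, 34]
  queue [12, 27] -> pop 12, enqueue [none], visited so far: [1, 18, 8, 34, 12]
  queue [27] -> pop 27, enqueue [31], visited so far: [1, 18, 8, 34, 12, 27]
  queue [31] -> pop 31, enqueue [none], visited so far: [1, 18, 8, 34, 12, 27, 31]
Result: [1, 18, 8, 34, 12, 27, 31]


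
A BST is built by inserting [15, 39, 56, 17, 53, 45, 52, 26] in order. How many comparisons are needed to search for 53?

Search path for 53: 15 -> 39 -> 56 -> 53
Found: True
Comparisons: 4


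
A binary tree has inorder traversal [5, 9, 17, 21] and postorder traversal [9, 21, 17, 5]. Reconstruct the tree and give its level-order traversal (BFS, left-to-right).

Inorder:   [5, 9, 17, 21]
Postorder: [9, 21, 17, 5]
Algorithm: postorder visits root last, so walk postorder right-to-left;
each value is the root of the current inorder slice — split it at that
value, recurse on the right subtree first, then the left.
Recursive splits:
  root=5; inorder splits into left=[], right=[9, 17, 21]
  root=17; inorder splits into left=[9], right=[21]
  root=21; inorder splits into left=[], right=[]
  root=9; inorder splits into left=[], right=[]
Reconstructed level-order: [5, 17, 9, 21]


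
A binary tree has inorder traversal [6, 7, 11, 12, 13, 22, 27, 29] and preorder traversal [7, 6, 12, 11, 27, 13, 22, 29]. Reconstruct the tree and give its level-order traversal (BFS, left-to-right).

Inorder:  [6, 7, 11, 12, 13, 22, 27, 29]
Preorder: [7, 6, 12, 11, 27, 13, 22, 29]
Algorithm: preorder visits root first, so consume preorder in order;
for each root, split the current inorder slice at that value into
left-subtree inorder and right-subtree inorder, then recurse.
Recursive splits:
  root=7; inorder splits into left=[6], right=[11, 12, 13, 22, 27, 29]
  root=6; inorder splits into left=[], right=[]
  root=12; inorder splits into left=[11], right=[13, 22, 27, 29]
  root=11; inorder splits into left=[], right=[]
  root=27; inorder splits into left=[13, 22], right=[29]
  root=13; inorder splits into left=[], right=[22]
  root=22; inorder splits into left=[], right=[]
  root=29; inorder splits into left=[], right=[]
Reconstructed level-order: [7, 6, 12, 11, 27, 13, 29, 22]


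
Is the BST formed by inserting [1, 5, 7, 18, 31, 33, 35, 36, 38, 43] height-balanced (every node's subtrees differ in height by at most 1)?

Tree (level-order array): [1, None, 5, None, 7, None, 18, None, 31, None, 33, None, 35, None, 36, None, 38, None, 43]
Definition: a tree is height-balanced if, at every node, |h(left) - h(right)| <= 1 (empty subtree has height -1).
Bottom-up per-node check:
  node 43: h_left=-1, h_right=-1, diff=0 [OK], height=0
  node 38: h_left=-1, h_right=0, diff=1 [OK], height=1
  node 36: h_left=-1, h_right=1, diff=2 [FAIL (|-1-1|=2 > 1)], height=2
  node 35: h_left=-1, h_right=2, diff=3 [FAIL (|-1-2|=3 > 1)], height=3
  node 33: h_left=-1, h_right=3, diff=4 [FAIL (|-1-3|=4 > 1)], height=4
  node 31: h_left=-1, h_right=4, diff=5 [FAIL (|-1-4|=5 > 1)], height=5
  node 18: h_left=-1, h_right=5, diff=6 [FAIL (|-1-5|=6 > 1)], height=6
  node 7: h_left=-1, h_right=6, diff=7 [FAIL (|-1-6|=7 > 1)], height=7
  node 5: h_left=-1, h_right=7, diff=8 [FAIL (|-1-7|=8 > 1)], height=8
  node 1: h_left=-1, h_right=8, diff=9 [FAIL (|-1-8|=9 > 1)], height=9
Node 36 violates the condition: |-1 - 1| = 2 > 1.
Result: Not balanced


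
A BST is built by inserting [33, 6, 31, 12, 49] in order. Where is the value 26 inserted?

Starting tree (level order): [33, 6, 49, None, 31, None, None, 12]
Insertion path: 33 -> 6 -> 31 -> 12
Result: insert 26 as right child of 12
Final tree (level order): [33, 6, 49, None, 31, None, None, 12, None, None, 26]


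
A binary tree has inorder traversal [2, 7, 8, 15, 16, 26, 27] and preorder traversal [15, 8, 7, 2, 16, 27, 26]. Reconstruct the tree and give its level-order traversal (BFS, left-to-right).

Inorder:  [2, 7, 8, 15, 16, 26, 27]
Preorder: [15, 8, 7, 2, 16, 27, 26]
Algorithm: preorder visits root first, so consume preorder in order;
for each root, split the current inorder slice at that value into
left-subtree inorder and right-subtree inorder, then recurse.
Recursive splits:
  root=15; inorder splits into left=[2, 7, 8], right=[16, 26, 27]
  root=8; inorder splits into left=[2, 7], right=[]
  root=7; inorder splits into left=[2], right=[]
  root=2; inorder splits into left=[], right=[]
  root=16; inorder splits into left=[], right=[26, 27]
  root=27; inorder splits into left=[26], right=[]
  root=26; inorder splits into left=[], right=[]
Reconstructed level-order: [15, 8, 16, 7, 27, 2, 26]


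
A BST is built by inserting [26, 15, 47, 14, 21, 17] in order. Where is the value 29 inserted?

Starting tree (level order): [26, 15, 47, 14, 21, None, None, None, None, 17]
Insertion path: 26 -> 47
Result: insert 29 as left child of 47
Final tree (level order): [26, 15, 47, 14, 21, 29, None, None, None, 17]


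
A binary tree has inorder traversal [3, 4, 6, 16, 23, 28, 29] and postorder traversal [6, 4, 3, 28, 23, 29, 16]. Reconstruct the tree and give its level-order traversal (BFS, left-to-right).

Inorder:   [3, 4, 6, 16, 23, 28, 29]
Postorder: [6, 4, 3, 28, 23, 29, 16]
Algorithm: postorder visits root last, so walk postorder right-to-left;
each value is the root of the current inorder slice — split it at that
value, recurse on the right subtree first, then the left.
Recursive splits:
  root=16; inorder splits into left=[3, 4, 6], right=[23, 28, 29]
  root=29; inorder splits into left=[23, 28], right=[]
  root=23; inorder splits into left=[], right=[28]
  root=28; inorder splits into left=[], right=[]
  root=3; inorder splits into left=[], right=[4, 6]
  root=4; inorder splits into left=[], right=[6]
  root=6; inorder splits into left=[], right=[]
Reconstructed level-order: [16, 3, 29, 4, 23, 6, 28]


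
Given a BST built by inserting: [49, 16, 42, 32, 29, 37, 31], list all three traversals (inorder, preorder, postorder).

Tree insertion order: [49, 16, 42, 32, 29, 37, 31]
Tree (level-order array): [49, 16, None, None, 42, 32, None, 29, 37, None, 31]
Inorder (L, root, R): [16, 29, 31, 32, 37, 42, 49]
Preorder (root, L, R): [49, 16, 42, 32, 29, 31, 37]
Postorder (L, R, root): [31, 29, 37, 32, 42, 16, 49]


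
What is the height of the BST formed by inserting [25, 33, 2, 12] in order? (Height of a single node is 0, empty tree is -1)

Insertion order: [25, 33, 2, 12]
Tree (level-order array): [25, 2, 33, None, 12]
Compute height bottom-up (empty subtree = -1):
  height(12) = 1 + max(-1, -1) = 0
  height(2) = 1 + max(-1, 0) = 1
  height(33) = 1 + max(-1, -1) = 0
  height(25) = 1 + max(1, 0) = 2
Height = 2


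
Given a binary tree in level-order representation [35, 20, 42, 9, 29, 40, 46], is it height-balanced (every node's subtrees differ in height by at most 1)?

Tree (level-order array): [35, 20, 42, 9, 29, 40, 46]
Definition: a tree is height-balanced if, at every node, |h(left) - h(right)| <= 1 (empty subtree has height -1).
Bottom-up per-node check:
  node 9: h_left=-1, h_right=-1, diff=0 [OK], height=0
  node 29: h_left=-1, h_right=-1, diff=0 [OK], height=0
  node 20: h_left=0, h_right=0, diff=0 [OK], height=1
  node 40: h_left=-1, h_right=-1, diff=0 [OK], height=0
  node 46: h_left=-1, h_right=-1, diff=0 [OK], height=0
  node 42: h_left=0, h_right=0, diff=0 [OK], height=1
  node 35: h_left=1, h_right=1, diff=0 [OK], height=2
All nodes satisfy the balance condition.
Result: Balanced


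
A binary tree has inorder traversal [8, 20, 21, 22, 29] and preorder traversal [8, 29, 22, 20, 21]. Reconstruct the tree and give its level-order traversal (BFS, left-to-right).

Inorder:  [8, 20, 21, 22, 29]
Preorder: [8, 29, 22, 20, 21]
Algorithm: preorder visits root first, so consume preorder in order;
for each root, split the current inorder slice at that value into
left-subtree inorder and right-subtree inorder, then recurse.
Recursive splits:
  root=8; inorder splits into left=[], right=[20, 21, 22, 29]
  root=29; inorder splits into left=[20, 21, 22], right=[]
  root=22; inorder splits into left=[20, 21], right=[]
  root=20; inorder splits into left=[], right=[21]
  root=21; inorder splits into left=[], right=[]
Reconstructed level-order: [8, 29, 22, 20, 21]


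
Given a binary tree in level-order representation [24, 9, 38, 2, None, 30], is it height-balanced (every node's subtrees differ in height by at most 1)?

Tree (level-order array): [24, 9, 38, 2, None, 30]
Definition: a tree is height-balanced if, at every node, |h(left) - h(right)| <= 1 (empty subtree has height -1).
Bottom-up per-node check:
  node 2: h_left=-1, h_right=-1, diff=0 [OK], height=0
  node 9: h_left=0, h_right=-1, diff=1 [OK], height=1
  node 30: h_left=-1, h_right=-1, diff=0 [OK], height=0
  node 38: h_left=0, h_right=-1, diff=1 [OK], height=1
  node 24: h_left=1, h_right=1, diff=0 [OK], height=2
All nodes satisfy the balance condition.
Result: Balanced


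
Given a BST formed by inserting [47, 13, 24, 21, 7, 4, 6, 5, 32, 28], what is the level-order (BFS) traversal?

Tree insertion order: [47, 13, 24, 21, 7, 4, 6, 5, 32, 28]
Tree (level-order array): [47, 13, None, 7, 24, 4, None, 21, 32, None, 6, None, None, 28, None, 5]
BFS from the root, enqueuing left then right child of each popped node:
  queue [47] -> pop 47, enqueue [13], visited so far: [47]
  queue [13] -> pop 13, enqueue [7, 24], visited so far: [47, 13]
  queue [7, 24] -> pop 7, enqueue [4], visited so far: [47, 13, 7]
  queue [24, 4] -> pop 24, enqueue [21, 32], visited so far: [47, 13, 7, 24]
  queue [4, 21, 32] -> pop 4, enqueue [6], visited so far: [47, 13, 7, 24, 4]
  queue [21, 32, 6] -> pop 21, enqueue [none], visited so far: [47, 13, 7, 24, 4, 21]
  queue [32, 6] -> pop 32, enqueue [28], visited so far: [47, 13, 7, 24, 4, 21, 32]
  queue [6, 28] -> pop 6, enqueue [5], visited so far: [47, 13, 7, 24, 4, 21, 32, 6]
  queue [28, 5] -> pop 28, enqueue [none], visited so far: [47, 13, 7, 24, 4, 21, 32, 6, 28]
  queue [5] -> pop 5, enqueue [none], visited so far: [47, 13, 7, 24, 4, 21, 32, 6, 28, 5]
Result: [47, 13, 7, 24, 4, 21, 32, 6, 28, 5]


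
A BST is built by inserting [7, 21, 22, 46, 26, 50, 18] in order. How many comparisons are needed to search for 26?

Search path for 26: 7 -> 21 -> 22 -> 46 -> 26
Found: True
Comparisons: 5


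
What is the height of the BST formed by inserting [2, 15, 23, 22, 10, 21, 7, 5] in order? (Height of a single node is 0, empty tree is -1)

Insertion order: [2, 15, 23, 22, 10, 21, 7, 5]
Tree (level-order array): [2, None, 15, 10, 23, 7, None, 22, None, 5, None, 21]
Compute height bottom-up (empty subtree = -1):
  height(5) = 1 + max(-1, -1) = 0
  height(7) = 1 + max(0, -1) = 1
  height(10) = 1 + max(1, -1) = 2
  height(21) = 1 + max(-1, -1) = 0
  height(22) = 1 + max(0, -1) = 1
  height(23) = 1 + max(1, -1) = 2
  height(15) = 1 + max(2, 2) = 3
  height(2) = 1 + max(-1, 3) = 4
Height = 4
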